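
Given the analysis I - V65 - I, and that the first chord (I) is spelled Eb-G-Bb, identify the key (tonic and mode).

Eb major

The anchor chord is a major triad on Eb, labeled I.
If Eb is scale degree 1 and the mode makes that degree carry a major triad, the tonic is Eb and the mode is major.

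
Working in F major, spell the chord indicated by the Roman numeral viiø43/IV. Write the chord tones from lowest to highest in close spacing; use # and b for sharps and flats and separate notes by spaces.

The slash marks an applied leading-tone chord: viio of IV. In F major, IV is Bb, so the leading tone to it is A, a half step below.
Building a half-diminished seventh chord on A gives A-C-Eb-G.
With the 43 figure the chord is in second inversion; from the bass Eb upward in close position it reads Eb-G-A-C.

Eb G A C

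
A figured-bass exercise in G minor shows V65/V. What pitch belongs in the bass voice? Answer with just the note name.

The applied chord V65/V is rooted on A: A-C#-E-G.
The figure 65 means first inversion — the third is in the bass.

C#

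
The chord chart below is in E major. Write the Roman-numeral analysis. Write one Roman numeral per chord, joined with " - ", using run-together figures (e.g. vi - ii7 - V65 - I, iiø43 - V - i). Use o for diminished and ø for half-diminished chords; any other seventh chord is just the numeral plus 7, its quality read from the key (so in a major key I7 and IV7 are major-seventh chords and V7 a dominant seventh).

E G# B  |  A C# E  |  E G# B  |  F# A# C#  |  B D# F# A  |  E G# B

E-G#-B has root E, degree 1 in E major, so I.
A-C#-E: major triad on A = scale degree 4 → IV.
E-G#-B: major triad on E = scale degree 1 → I.
F#-A#-C#: a major triad on F#, the applied dominant of V → V/V.
B-D#-F#-A: dominant seventh chord on B = scale degree 5 → V7.
E-G#-B has root E, degree 1 in E major, so I.

I - IV - I - V/V - V7 - I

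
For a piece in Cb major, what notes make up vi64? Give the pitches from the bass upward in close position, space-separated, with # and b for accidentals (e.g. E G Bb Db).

Eb Ab Cb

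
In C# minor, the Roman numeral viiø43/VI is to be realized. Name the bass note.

D

The applied chord viiø43/VI is rooted on G#: G#-B-D-F#.
The figure 43 means second inversion — the fifth is in the bass.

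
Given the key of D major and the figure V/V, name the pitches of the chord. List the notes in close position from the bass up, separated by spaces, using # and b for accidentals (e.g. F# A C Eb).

E G# B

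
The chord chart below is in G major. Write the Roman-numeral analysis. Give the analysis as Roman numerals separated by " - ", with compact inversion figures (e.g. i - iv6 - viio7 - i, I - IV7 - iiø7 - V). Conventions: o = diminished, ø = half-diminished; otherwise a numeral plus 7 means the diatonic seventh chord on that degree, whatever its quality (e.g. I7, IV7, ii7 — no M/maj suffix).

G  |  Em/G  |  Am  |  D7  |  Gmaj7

I - vi6 - ii - V7 - I7

G has root G, degree 1 in G major, so I.
Em/G: root E is the submediant; minor triad there is vi6.
Am: root A is the supertonic; minor triad there is ii.
D7: dominant seventh chord on D = scale degree 5 → V7.
Gmaj7: root G is the tonic; major seventh chord there is I7.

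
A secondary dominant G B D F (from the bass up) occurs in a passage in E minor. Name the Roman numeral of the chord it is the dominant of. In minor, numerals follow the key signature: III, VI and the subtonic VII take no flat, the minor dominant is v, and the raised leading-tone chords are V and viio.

VI

The chord is a dominant seventh chord on G.
A dominant resolves down a perfect fifth: G → C. In E minor, C is scale degree 6, i.e. VI.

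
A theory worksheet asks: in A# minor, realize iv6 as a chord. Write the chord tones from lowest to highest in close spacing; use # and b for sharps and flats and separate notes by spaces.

F# A# D#

The numeral's case and figure indicate a minor triad. In A# minor its root, scale degree 4, is D#.
Stacking thirds from D# gives D#-F#-A#.
With the 6 figure the chord is in first inversion; from the bass F# upward in close position it reads F#-A#-D#.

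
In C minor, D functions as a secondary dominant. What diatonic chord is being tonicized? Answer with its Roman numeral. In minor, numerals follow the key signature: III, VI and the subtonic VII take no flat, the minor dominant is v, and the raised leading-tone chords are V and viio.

V

The chord is a major triad on D.
A dominant resolves down a perfect fifth: D → G. In C minor, G is scale degree 5, i.e. V.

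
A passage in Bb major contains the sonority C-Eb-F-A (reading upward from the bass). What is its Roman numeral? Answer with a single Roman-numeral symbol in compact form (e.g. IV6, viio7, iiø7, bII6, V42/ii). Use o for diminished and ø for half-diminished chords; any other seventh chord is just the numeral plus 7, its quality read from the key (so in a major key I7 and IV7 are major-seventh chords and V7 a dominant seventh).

V43

Stacked in thirds the chord is F-A-C-Eb: a dominant seventh chord on F.
F is scale degree 5 in Bb major, and a dominant seventh chord on that degree is written V7.
With C in the bass the chord is in second inversion, so the figured bass is 43.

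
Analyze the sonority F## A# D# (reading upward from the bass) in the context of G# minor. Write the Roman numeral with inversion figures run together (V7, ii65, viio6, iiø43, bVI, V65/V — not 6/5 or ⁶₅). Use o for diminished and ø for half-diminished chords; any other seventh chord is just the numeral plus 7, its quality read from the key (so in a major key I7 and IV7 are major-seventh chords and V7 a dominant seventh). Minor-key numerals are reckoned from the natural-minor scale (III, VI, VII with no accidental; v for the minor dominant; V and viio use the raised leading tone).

The pitches D#-F##-A# form a major triad rooted on D#.
D# is scale degree 5 in G# minor, and a major triad on that degree is written V.
With F## in the bass the chord is in first inversion, so the figured bass is 6.

V6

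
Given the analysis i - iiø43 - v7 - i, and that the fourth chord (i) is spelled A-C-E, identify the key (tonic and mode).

A minor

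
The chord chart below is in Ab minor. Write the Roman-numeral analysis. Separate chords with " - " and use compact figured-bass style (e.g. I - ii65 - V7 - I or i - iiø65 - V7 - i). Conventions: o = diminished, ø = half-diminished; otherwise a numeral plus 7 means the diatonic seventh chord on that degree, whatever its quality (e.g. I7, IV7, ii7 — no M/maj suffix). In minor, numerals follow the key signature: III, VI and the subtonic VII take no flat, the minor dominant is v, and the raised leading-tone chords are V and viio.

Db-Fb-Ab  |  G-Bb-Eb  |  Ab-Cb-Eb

Db-Fb-Ab has root Db, degree 4 in Ab minor, so iv.
G-Bb-Eb: root Eb is the dominant; major triad there is V6.
Ab-Cb-Eb: root Ab is the tonic; minor triad there is i.

iv - V6 - i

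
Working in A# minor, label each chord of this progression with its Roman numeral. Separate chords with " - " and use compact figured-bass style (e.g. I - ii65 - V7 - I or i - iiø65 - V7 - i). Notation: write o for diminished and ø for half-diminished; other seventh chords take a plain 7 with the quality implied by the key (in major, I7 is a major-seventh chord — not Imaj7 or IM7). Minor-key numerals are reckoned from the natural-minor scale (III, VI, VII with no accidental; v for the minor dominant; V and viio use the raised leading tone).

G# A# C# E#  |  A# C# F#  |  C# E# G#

i42 - VI6 - III

G#-A#-C#-E# has root A#, degree 1 in A# minor, so i42.
A#-C#-F#: major triad on F# = scale degree 6 → VI6.
C#-E#-G#: root C# is the mediant; major triad there is III.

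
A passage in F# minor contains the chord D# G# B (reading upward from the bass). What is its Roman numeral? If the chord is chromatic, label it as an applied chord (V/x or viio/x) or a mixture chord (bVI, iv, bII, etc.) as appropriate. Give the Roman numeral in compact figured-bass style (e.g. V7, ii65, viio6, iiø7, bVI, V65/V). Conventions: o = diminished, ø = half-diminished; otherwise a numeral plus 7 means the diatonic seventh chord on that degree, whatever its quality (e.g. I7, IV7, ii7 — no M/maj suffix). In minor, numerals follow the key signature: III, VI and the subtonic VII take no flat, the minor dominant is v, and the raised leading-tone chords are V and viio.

ii64

The pitches G#-B-D# form a minor triad rooted on G#.
G# is the second degree of F# minor. This is the minor supertonic, borrowed from the parallel major (the Dorian ii).
With D# in the bass the chord is in second inversion, so the figured bass is 64.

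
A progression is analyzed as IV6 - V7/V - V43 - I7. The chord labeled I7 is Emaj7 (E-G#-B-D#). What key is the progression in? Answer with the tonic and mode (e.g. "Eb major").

The chord Emaj7 is a major seventh chord rooted on E; its label is I7.
If E is scale degree 1 and the mode makes that degree carry a major seventh chord, the tonic is E and the mode is major.

E major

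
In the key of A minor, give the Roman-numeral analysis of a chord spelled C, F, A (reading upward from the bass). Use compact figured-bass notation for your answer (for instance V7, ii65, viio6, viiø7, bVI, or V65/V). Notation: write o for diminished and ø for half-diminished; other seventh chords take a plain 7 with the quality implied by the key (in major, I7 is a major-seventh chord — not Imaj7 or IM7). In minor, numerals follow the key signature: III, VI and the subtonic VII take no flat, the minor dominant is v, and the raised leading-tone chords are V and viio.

The pitches F-A-C form a major triad rooted on F.
In A minor, F is the submediant; the diatonic major triad there is VI.
With C in the bass the chord is in second inversion, so the figured bass is 64.

VI64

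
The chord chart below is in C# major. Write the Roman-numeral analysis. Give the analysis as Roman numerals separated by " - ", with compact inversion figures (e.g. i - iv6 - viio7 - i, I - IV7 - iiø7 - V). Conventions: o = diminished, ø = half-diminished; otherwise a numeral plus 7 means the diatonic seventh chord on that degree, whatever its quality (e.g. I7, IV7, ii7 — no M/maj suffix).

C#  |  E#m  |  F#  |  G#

C# has root C#, degree 1 in C# major, so I.
E#m has root E#, degree 3 in C# major, so iii.
F#: root F# is the subdominant; major triad there is IV.
G#: root G# is the dominant; major triad there is V.

I - iii - IV - V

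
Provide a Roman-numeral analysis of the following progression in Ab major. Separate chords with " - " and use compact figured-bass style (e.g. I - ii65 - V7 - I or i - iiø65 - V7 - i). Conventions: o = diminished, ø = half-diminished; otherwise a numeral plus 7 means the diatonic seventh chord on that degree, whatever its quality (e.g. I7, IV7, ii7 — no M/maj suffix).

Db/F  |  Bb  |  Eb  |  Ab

Db/F: major triad on Db = scale degree 4 → IV6.
Bb: a major triad on Bb, the applied dominant of V → V/V.
Eb: root Eb is the dominant; major triad there is V.
Ab has root Ab, degree 1 in Ab major, so I.

IV6 - V/V - V - I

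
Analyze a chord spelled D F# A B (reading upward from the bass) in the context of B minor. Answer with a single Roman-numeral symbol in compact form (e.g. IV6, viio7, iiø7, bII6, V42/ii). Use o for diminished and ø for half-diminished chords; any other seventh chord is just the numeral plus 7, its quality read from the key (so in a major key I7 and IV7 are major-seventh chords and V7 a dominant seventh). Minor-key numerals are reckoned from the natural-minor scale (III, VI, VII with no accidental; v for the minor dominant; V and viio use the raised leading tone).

i65

Stacked in thirds the chord is B-D-F#-A: a minor seventh chord on B.
In B minor, B is the tonic; the diatonic minor seventh chord there is i7.
With D in the bass the chord is in first inversion, so the figured bass is 65.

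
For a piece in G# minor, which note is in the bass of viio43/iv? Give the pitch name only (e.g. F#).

The applied chord viio43/iv is rooted on B#: B#-D#-F#-A.
The figure 43 means second inversion — the fifth is in the bass.

F#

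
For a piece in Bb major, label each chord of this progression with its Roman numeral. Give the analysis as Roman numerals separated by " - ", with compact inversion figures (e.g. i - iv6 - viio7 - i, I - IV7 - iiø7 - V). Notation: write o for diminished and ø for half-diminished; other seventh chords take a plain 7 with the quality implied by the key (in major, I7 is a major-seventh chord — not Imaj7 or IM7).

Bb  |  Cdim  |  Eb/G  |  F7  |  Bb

I - iio - IV6 - V7 - I

Bb: root Bb is the tonic; major triad there is I.
Cdim is non-diatonic — iio, a mixture chord from Bb minor.
Eb/G has root Eb, degree 4 in Bb major, so IV6.
F7: root F is the dominant; dominant seventh chord there is V7.
Bb has root Bb, degree 1 in Bb major, so I.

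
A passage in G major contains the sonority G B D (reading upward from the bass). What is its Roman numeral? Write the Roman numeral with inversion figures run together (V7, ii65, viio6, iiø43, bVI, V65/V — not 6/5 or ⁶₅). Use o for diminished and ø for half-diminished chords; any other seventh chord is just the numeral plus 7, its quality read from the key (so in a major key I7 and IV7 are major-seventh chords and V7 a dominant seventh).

I

Stacked in thirds the chord is G-B-D: a major triad on G.
G is scale degree 1 in G major, and a major triad on that degree is written I.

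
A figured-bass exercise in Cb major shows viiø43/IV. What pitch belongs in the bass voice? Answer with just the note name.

Bbb

The applied chord viiø43/IV is rooted on Eb: Eb-Gb-Bbb-Db.
The figure 43 means second inversion — the fifth is in the bass.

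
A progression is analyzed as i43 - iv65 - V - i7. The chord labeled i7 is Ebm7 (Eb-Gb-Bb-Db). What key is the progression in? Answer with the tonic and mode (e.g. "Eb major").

The anchor chord is a minor seventh chord on Eb, labeled i7.
If Eb is scale degree 1 and the mode makes that degree carry a minor seventh chord, the tonic is Eb and the mode is minor.

Eb minor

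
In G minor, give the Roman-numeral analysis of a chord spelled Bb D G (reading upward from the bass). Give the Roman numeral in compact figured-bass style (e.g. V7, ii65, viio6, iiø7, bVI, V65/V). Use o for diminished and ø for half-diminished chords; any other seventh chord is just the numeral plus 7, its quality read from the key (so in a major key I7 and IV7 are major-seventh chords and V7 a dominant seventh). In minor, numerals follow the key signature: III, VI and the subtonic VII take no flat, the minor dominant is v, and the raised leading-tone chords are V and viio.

i6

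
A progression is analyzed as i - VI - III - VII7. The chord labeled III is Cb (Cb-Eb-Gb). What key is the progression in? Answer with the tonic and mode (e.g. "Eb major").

Ab minor

The anchor chord is a major triad on Cb, labeled III.
If Cb is scale degree 3 and the mode makes that degree carry a major triad, the tonic is Ab and the mode is minor.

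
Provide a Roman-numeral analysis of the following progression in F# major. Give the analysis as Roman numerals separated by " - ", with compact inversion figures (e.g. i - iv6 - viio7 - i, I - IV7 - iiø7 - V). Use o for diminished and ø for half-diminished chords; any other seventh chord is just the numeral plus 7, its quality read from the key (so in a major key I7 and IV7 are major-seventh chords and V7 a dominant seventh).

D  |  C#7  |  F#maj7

bVI - V7 - I7

D is non-diatonic — bVI, a mixture chord from F# minor.
C#7: dominant seventh chord on C# = scale degree 5 → V7.
F#maj7: root F# is the tonic; major seventh chord there is I7.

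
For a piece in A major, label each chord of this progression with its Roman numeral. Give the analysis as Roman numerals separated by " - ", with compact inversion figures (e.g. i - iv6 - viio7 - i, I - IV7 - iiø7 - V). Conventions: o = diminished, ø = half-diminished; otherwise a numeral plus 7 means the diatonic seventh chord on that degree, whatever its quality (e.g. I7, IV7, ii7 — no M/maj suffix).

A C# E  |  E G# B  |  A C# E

I - V - I

A-C#-E: root A is the tonic; major triad there is I.
E-G#-B: root E is the dominant; major triad there is V.
A-C#-E has root A, degree 1 in A major, so I.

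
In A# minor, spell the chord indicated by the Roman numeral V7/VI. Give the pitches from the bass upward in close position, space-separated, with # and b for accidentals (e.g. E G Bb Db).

C# E# G# B

The slash means an applied dominant: we want the dominant of VI. In A# minor, VI is F# major, and its dominant is built on C#.
Building a dominant seventh chord on C# gives C#-E#-G#-B.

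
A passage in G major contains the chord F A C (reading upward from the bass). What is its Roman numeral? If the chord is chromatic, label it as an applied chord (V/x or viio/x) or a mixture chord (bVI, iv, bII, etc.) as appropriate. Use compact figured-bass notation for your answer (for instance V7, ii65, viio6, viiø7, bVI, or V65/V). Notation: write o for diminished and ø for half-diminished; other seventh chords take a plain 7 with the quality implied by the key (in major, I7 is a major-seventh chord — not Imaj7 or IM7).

bVII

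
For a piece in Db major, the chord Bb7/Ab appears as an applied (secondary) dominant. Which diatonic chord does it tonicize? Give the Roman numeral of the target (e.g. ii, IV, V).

The chord is a dominant seventh chord on Bb.
A dominant resolves down a perfect fifth: Bb → Eb. In Db major, Eb is scale degree 2, i.e. ii.

ii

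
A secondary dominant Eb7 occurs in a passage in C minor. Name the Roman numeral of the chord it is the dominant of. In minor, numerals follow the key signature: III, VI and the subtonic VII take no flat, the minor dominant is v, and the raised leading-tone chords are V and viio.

VI

The chord is a dominant seventh chord on Eb.
A dominant resolves down a perfect fifth: Eb → Ab. In C minor, Ab is scale degree 6, i.e. VI.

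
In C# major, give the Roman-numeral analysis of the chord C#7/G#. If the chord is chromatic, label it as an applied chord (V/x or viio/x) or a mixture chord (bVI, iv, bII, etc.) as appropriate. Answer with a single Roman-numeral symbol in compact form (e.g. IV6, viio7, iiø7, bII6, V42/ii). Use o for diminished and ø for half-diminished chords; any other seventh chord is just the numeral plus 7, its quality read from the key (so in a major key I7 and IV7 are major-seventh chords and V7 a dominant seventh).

Stacked in thirds the chord is C#-E#-G#-B: a dominant seventh chord on C#.
C# is not a diatonic chord root with this quality in C# major, but it lies a perfect fifth above F# (IV), so the chord functions as an applied dominant of IV.
With G# in the bass the chord is in second inversion, so the figured bass is 43.

V43/IV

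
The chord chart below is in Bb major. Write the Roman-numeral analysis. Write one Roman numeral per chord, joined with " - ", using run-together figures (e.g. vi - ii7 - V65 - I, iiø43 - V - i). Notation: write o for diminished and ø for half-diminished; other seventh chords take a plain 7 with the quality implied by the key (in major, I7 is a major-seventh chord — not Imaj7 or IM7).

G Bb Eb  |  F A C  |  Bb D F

IV6 - V - I

G-Bb-Eb: major triad on Eb = scale degree 4 → IV6.
F-A-C: major triad on F = scale degree 5 → V.
Bb-D-F: root Bb is the tonic; major triad there is I.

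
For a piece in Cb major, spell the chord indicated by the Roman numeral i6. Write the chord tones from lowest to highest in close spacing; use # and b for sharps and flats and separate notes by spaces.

Ebb Gb Cb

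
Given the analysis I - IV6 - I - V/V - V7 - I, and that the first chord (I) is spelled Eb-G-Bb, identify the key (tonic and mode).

The chord Eb is a major triad rooted on Eb; its label is I.
If Eb is scale degree 1 and the mode makes that degree carry a major triad, the tonic is Eb and the mode is major.

Eb major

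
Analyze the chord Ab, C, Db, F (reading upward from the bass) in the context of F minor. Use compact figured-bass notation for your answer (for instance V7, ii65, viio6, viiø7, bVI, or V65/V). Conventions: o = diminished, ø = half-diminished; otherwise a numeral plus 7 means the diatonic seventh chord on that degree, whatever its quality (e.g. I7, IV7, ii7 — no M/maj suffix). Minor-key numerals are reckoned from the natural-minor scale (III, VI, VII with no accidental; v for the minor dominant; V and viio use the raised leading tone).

VI43

The pitches Db-F-Ab-C form a major seventh chord rooted on Db.
Db is scale degree 6 in F minor, and a major seventh chord on that degree is written VI7.
With Ab in the bass the chord is in second inversion, so the figured bass is 43.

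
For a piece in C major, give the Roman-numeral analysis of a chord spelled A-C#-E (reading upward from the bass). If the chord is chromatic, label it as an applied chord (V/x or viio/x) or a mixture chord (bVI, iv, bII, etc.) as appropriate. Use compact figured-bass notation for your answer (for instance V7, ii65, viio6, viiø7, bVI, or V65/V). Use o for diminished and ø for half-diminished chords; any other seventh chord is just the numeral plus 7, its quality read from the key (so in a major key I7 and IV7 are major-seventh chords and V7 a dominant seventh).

The pitches A-C#-E form a major triad rooted on A.
A is not a diatonic chord root with this quality in C major, but it lies a perfect fifth above D (ii), so the chord functions as an applied dominant of ii.

V/ii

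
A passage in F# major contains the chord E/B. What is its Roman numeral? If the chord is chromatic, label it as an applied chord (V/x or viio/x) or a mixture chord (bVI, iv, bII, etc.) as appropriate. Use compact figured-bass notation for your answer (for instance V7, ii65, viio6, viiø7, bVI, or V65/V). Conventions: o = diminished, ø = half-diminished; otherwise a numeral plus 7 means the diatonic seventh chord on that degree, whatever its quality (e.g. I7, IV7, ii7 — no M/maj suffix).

Stacked in thirds the chord is E-G#-B: a major triad on E.
E is the lowered seventh degree of F# major (diatonic 7 would be E#). This is a major triad on the lowered seventh degree (the subtonic), borrowed from the parallel minor.
With B in the bass the chord is in second inversion, so the figured bass is 64.

bVII64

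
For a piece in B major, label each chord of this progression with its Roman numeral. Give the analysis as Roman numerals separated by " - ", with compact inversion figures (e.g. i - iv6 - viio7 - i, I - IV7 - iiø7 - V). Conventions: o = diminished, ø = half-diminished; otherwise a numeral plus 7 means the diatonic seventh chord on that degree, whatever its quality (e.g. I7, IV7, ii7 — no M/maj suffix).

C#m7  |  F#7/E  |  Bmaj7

C#m7 has root C#, degree 2 in B major, so ii7.
F#7/E: dominant seventh chord on F# = scale degree 5 → V42.
Bmaj7 has root B, degree 1 in B major, so I7.

ii7 - V42 - I7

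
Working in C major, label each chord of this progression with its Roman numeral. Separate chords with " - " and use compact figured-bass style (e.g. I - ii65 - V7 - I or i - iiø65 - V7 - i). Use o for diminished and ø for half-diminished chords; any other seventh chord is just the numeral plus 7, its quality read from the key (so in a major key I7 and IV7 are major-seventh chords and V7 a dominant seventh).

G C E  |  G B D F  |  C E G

I64 - V7 - I

G-C-E: major triad on C = scale degree 1 → I64.
G-B-D-F: root G is the dominant; dominant seventh chord there is V7.
C-E-G: major triad on C = scale degree 1 → I.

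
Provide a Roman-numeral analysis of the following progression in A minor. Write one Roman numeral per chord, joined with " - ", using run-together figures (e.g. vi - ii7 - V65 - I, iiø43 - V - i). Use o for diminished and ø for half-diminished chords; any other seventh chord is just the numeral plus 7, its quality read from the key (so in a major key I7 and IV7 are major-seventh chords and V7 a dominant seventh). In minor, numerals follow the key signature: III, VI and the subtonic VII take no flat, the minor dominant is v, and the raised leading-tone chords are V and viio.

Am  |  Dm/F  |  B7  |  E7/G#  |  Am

i - iv6 - V7/V - V65 - i

Am: minor triad on A = scale degree 1 → i.
Dm/F has root D, degree 4 in A minor, so iv6.
B7: chromatic; B is V of V, so V7/V.
E7/G#: root E is the dominant; dominant seventh chord there is V65.
Am has root A, degree 1 in A minor, so i.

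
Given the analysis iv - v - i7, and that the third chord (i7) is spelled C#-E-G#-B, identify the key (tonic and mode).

i7 is given as C#-E-G#-B — a minor seventh chord with root C#.
If C# is scale degree 1 and the mode makes that degree carry a minor seventh chord, the tonic is C# and the mode is minor.

C# minor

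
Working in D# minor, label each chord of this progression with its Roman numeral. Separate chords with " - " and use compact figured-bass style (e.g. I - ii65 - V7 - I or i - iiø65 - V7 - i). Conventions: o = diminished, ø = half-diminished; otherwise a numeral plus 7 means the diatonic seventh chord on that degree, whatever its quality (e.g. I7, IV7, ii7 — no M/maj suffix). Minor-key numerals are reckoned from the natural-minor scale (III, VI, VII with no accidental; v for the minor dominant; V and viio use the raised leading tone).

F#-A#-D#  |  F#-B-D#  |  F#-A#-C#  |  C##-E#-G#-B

F#-A#-D# has root D#, degree 1 in D# minor, so i6.
F#-B-D# has root B, degree 6 in D# minor, so VI64.
F#-A#-C#: root F# is the mediant; major triad there is III.
C##-E#-G#-B: fully diminished seventh chord on C## = scale degree 7 → viio7.

i6 - VI64 - III - viio7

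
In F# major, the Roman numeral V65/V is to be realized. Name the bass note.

The applied chord V65/V is rooted on G#: G#-B#-D#-F#.
The figure 65 means first inversion — the third is in the bass.

B#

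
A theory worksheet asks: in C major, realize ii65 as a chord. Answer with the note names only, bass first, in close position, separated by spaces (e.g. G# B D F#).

The numeral's case and figure indicate a minor seventh chord. In C major its root, scale degree 2, is D.
That chord is spelled D-F-A-C.
With the 65 figure the chord is in first inversion; from the bass F upward in close position it reads F-A-C-D.

F A C D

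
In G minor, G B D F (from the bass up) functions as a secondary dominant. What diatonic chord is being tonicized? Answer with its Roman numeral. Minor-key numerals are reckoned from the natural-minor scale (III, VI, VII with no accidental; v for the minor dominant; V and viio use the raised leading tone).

iv

The chord is a dominant seventh chord on G.
A dominant resolves down a perfect fifth: G → C. In G minor, C is scale degree 4, i.e. iv.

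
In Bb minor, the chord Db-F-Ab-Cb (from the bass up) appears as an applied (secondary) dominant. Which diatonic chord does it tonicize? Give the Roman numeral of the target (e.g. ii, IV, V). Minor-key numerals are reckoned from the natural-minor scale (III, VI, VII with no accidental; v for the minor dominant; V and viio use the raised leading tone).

The chord is a dominant seventh chord on Db.
A dominant resolves down a perfect fifth: Db → Gb. In Bb minor, Gb is scale degree 6, i.e. VI.

VI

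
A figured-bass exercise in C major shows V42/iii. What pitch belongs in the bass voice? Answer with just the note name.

A

The applied chord V42/iii is rooted on B: B-D#-F#-A.
The figure 42 means third inversion — the seventh is in the bass.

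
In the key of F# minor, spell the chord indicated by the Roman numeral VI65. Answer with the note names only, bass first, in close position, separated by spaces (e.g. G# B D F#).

The numeral's case and figure indicate a major seventh chord. In F# minor its root, the sixth degree, is D.
Stacking thirds from D gives D-F#-A-C#.
The figured bass 65 indicates first inversion, placing the third (F#) in the bass: F#-A-C#-D.

F# A C# D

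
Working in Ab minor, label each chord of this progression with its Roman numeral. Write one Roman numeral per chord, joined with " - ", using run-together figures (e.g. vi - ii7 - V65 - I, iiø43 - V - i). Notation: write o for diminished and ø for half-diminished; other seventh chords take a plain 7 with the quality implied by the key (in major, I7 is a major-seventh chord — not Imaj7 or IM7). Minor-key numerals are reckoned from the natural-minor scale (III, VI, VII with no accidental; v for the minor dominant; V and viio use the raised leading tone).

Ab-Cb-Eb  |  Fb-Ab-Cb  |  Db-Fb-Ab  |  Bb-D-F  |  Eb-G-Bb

i - VI - iv - V/V - V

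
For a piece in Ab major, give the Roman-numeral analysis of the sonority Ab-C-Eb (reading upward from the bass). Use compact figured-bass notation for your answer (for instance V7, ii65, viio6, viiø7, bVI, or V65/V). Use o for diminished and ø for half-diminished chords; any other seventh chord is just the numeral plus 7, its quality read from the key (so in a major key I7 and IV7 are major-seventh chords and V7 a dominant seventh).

I

The pitches Ab-C-Eb form a major triad rooted on Ab.
Ab is scale degree 1 in Ab major, and a major triad on that degree is written I.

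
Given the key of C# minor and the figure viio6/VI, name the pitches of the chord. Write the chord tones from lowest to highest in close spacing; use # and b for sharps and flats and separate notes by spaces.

B D G#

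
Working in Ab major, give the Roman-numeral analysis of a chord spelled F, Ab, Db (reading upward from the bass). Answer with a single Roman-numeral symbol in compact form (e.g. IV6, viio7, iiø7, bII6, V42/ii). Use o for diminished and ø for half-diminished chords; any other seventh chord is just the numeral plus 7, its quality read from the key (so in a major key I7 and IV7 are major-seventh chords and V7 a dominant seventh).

IV6

The pitches Db-F-Ab form a major triad rooted on Db.
Db is scale degree 4 in Ab major, and a major triad on that degree is written IV.
With F in the bass the chord is in first inversion, so the figured bass is 6.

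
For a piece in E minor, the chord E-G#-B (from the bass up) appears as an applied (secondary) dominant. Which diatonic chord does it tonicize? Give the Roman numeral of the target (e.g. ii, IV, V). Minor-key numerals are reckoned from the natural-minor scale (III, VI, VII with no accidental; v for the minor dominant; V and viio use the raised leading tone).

The chord is a major triad on E.
A dominant resolves down a perfect fifth: E → A. In E minor, A is scale degree 4, i.e. iv.

iv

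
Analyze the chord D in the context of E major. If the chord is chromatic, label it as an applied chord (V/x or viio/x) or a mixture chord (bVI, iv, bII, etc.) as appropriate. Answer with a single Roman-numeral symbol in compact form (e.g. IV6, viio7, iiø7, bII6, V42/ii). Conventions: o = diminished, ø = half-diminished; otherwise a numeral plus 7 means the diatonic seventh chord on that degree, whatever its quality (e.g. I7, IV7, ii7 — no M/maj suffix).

bVII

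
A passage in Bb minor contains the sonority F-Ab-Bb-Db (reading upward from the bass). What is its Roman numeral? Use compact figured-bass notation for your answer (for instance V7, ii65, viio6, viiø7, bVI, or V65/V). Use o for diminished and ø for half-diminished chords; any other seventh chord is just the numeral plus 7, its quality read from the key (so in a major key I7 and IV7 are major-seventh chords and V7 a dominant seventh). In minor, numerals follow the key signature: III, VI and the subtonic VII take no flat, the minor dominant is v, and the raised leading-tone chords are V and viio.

i43

The pitches Bb-Db-F-Ab form a minor seventh chord rooted on Bb.
In Bb minor, Bb is the tonic; the diatonic minor seventh chord there is i7.
With F in the bass the chord is in second inversion, so the figured bass is 43.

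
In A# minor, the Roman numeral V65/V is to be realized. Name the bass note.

D##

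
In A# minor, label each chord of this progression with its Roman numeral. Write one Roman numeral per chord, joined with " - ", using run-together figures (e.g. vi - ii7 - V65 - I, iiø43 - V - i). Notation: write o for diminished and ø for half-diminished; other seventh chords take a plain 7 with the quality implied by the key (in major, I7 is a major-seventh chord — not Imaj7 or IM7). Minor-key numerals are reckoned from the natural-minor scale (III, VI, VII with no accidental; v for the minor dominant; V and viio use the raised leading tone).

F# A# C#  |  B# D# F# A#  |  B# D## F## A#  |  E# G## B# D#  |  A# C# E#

VI - iiø7 - V7/V - V7 - i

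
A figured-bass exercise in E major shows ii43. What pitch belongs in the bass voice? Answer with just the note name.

ii in E major has root F#; the chord is F#-A-C#-E.
The figure 43 means second inversion — the fifth is in the bass.

C#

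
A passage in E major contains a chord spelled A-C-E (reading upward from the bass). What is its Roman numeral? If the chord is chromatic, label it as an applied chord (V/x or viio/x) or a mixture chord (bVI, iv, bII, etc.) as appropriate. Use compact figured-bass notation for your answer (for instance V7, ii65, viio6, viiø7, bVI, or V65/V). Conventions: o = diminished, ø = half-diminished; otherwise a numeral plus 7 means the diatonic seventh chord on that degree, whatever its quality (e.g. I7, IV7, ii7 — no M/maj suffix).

iv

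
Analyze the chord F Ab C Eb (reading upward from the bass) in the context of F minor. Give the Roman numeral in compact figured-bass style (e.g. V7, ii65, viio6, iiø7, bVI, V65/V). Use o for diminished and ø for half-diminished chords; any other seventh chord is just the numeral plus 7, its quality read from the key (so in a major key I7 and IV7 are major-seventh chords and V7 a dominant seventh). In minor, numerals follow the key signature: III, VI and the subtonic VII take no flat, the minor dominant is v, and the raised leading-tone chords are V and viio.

i7

The pitches F-Ab-C-Eb form a minor seventh chord rooted on F.
In F minor, F is the tonic; the diatonic minor seventh chord there is i7.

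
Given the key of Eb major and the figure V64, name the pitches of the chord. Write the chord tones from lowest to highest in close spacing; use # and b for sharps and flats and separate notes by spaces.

F Bb D

In Eb major, the dominant is Bb, and the diatonic chord built there is a major triad.
Stacking thirds from Bb gives Bb-D-F.
The figured bass 64 indicates second inversion, placing the fifth (F) in the bass: F-Bb-D.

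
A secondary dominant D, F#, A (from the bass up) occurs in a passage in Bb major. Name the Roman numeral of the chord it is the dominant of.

The chord is a major triad on D.
A dominant resolves down a perfect fifth: D → G. In Bb major, G is scale degree 6, i.e. vi.

vi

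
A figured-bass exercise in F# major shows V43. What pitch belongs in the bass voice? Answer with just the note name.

V in F# major has root C#; the chord is C#-E#-G#-B.
The figure 43 means second inversion — the fifth is in the bass.

G#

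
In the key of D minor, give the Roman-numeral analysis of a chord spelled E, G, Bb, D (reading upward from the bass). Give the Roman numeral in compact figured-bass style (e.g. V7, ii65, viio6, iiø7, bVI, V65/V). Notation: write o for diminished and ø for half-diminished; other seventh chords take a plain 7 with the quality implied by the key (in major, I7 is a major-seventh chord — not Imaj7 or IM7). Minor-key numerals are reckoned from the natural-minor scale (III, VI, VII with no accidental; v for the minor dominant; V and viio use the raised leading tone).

The pitches E-G-Bb-D form a half-diminished seventh chord rooted on E.
In D minor, E is the supertonic; the diatonic half-diminished seventh chord there is iiø7.

iiø7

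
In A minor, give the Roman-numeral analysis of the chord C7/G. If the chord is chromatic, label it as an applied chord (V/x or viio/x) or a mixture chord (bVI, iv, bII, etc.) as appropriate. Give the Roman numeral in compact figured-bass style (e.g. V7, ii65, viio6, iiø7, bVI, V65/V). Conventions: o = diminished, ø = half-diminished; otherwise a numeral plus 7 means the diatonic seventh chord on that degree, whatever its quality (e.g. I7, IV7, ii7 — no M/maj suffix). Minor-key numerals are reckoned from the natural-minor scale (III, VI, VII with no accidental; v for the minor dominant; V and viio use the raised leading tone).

The pitches C-E-G-Bb form a dominant seventh chord rooted on C.
C is not a diatonic chord root with this quality in A minor, but it lies a perfect fifth above F (VI), so the chord functions as an applied dominant of VI.
With G in the bass the chord is in second inversion, so the figured bass is 43.

V43/VI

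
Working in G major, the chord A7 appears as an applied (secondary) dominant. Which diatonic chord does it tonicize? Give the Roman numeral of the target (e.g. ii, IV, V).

V

The chord is a dominant seventh chord on A.
A dominant resolves down a perfect fifth: A → D. In G major, D is scale degree 5, i.e. V.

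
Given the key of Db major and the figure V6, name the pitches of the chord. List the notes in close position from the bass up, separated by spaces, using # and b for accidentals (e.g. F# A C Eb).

In Db major, the dominant is Ab, and the diatonic chord built there is a major triad.
That chord is spelled Ab-C-Eb.
The figured bass 6 indicates first inversion, placing the third (C) in the bass: C-Eb-Ab.

C Eb Ab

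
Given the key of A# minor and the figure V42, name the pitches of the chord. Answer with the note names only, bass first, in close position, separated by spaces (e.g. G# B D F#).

In A# minor, the dominant is E#. The dominant is major (leading tone raised), so V is a dominant seventh chord.
Stacking thirds from E# gives E#-G##-B#-D#.
The figured bass 42 indicates third inversion, placing the seventh (D#) in the bass: D#-E#-G##-B#.

D# E# G## B#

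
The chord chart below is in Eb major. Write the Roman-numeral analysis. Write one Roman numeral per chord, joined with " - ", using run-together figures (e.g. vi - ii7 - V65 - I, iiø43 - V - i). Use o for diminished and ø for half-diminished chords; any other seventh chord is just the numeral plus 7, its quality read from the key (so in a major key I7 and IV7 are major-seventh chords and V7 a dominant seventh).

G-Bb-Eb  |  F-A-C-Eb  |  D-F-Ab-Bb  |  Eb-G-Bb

I6 - V7/V - V65 - I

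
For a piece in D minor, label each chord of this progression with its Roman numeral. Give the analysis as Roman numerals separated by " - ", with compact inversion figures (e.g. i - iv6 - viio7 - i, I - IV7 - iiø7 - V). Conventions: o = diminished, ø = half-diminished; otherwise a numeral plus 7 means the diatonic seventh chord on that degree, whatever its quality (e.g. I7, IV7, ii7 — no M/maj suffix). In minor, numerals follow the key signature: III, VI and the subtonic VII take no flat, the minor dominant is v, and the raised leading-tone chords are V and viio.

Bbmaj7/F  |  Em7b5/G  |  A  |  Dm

VI43 - iiø65 - V - i

Bbmaj7/F: major seventh chord on Bb = scale degree 6 → VI43.
Em7b5/G: half-diminished seventh chord on E = scale degree 2 → iiø65.
A: root A is the dominant; major triad there is V.
Dm: root D is the tonic; minor triad there is i.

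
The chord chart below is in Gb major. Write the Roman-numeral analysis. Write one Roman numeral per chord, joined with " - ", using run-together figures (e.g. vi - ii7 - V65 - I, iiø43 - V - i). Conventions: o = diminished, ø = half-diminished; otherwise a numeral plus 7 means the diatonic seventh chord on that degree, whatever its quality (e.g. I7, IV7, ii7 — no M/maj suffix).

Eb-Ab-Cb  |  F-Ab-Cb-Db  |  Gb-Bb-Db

ii64 - V65 - I

Eb-Ab-Cb has root Ab, degree 2 in Gb major, so ii64.
F-Ab-Cb-Db: root Db is the dominant; dominant seventh chord there is V65.
Gb-Bb-Db: root Gb is the tonic; major triad there is I.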